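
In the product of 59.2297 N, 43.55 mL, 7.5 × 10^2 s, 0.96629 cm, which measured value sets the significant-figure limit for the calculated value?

7.5 × 10^2 s

59.2297 N → 6 s.f.; 43.55 mL → 4 s.f.; 7.5 × 10^2 s → 2 s.f.; 0.96629 cm → 5 s.f.
The fewest is 2 significant figures, from 7.5 × 10^2 s.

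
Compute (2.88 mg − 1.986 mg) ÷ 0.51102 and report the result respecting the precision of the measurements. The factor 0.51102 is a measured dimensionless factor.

2.88 mg − 1.986 mg = 0.894 mg; the difference is limited to 2 decimal places (2 s.f.).
Carrying full precision, 0.894 ÷ 0.51102 = 1.74944229189… mg; 0.51102 has 5 s.f., so the result keeps min(2, 5) = 2 s.f.
Rounded to 2 significant figures: 1.7 mg.

1.7 mg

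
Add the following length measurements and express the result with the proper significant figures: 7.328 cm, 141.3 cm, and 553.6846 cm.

702.3 cm

7.328 cm + 141.3 cm + 553.6846 cm = 702.3126 cm.
Addition/subtraction keeps the fewest decimal places: 7.328 → 3 decimal places, 141.3 → 1 decimal place, 553.6846 → 4 decimal places; limit is 1.
Rounded to 1 decimal place: 702.3 cm.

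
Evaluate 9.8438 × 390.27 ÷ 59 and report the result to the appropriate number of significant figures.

9.8438 × 390.27 ÷ 59 = 65.114234339…
Multiplication/division keeps the fewest significant figures: 9.8438 → 5 s.f., 390.27 → 5 s.f., 59 → 2 s.f.; limit is 2.
Rounded to 2 significant figures: 65.

65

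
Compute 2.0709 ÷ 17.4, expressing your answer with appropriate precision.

0.119

2.0709 ÷ 17.4 = 0.119017241379…
Multiplication/division keeps the fewest significant figures: 2.0709 → 5 s.f., 17.4 → 3 s.f.; limit is 3.
Rounded to 3 significant figures: 0.119.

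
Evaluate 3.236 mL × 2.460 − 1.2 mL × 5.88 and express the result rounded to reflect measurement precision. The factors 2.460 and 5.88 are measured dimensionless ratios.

3.236 × 2.460 = 7.96056 → 7.961 mL (4 s.f., last digit at the 10^-3 place).
1.2 × 5.88 = 7.056 → 7.1 mL (2 s.f., last digit at the 10^-1 place).
Difference: 0.90456 mL; keep the coarser place, 10^-1.
Result: 0.9 mL.

0.9 mL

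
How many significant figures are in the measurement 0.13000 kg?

5

0.13000: leading zeros are not significant; trailing zeros after a decimal point are significant.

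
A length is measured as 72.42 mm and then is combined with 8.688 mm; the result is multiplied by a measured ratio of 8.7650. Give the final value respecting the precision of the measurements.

710.9 mm

72.42 mm + 8.688 mm = 81.108 mm; the sum is limited to 2 decimal places (4 s.f.).
Carrying full precision, 81.108 × 8.7650 = 710.91162 mm; 8.7650 has 5 s.f., so the result keeps min(4, 5) = 4 s.f.
Rounded to 4 significant figures: 710.9 mm.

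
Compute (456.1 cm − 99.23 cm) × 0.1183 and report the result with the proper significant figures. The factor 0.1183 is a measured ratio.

456.1 cm − 99.23 cm = 356.87 cm; the difference is limited to 1 decimal place (4 s.f.).
Carrying full precision, 356.87 × 0.1183 = 42.217721 cm; 0.1183 has 4 s.f., so the result keeps min(4, 4) = 4 s.f.
Rounded to 4 significant figures: 42.22 cm.

42.22 cm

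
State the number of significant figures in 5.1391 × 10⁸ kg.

5

5.1391 × 10⁸: in scientific notation every digit of the coefficient is significant.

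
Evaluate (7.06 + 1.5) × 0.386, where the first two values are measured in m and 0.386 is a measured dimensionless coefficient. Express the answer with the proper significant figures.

3.3 m

7.06 m + 1.5 m = 8.56 m; the sum is limited to 1 decimal place (2 s.f.).
Carrying full precision, 8.56 × 0.386 = 3.30416 m; 0.386 has 3 s.f., so the result keeps min(2, 3) = 2 s.f.
Rounded to 2 significant figures: 3.3 m.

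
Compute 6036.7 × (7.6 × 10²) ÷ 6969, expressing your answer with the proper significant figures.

6.6 × 10²

6036.7 × (7.6 × 10²) ÷ 6969 = 658.328598077…
Multiplication/division keeps the fewest significant figures: 6036.7 → 5 s.f., 7.6 × 10² → 2 s.f., 6969 → 4 s.f.; limit is 2.
Rounded to 2 significant figures: 6.6 × 10².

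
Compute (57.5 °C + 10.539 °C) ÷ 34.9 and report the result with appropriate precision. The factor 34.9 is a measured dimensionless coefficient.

57.5 °C + 10.539 °C = 68.039 °C; the sum is limited to 1 decimal place (3 s.f.).
Carrying full precision, 68.039 ÷ 34.9 = 1.94954154728… °C; 34.9 has 3 s.f., so the result keeps min(3, 3) = 3 s.f.
Rounded to 3 significant figures: 1.95 °C.

1.95 °C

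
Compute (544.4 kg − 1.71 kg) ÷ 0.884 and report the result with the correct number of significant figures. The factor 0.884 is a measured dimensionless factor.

614 kg

544.4 kg − 1.71 kg = 542.69 kg; the difference is limited to 1 decimal place (4 s.f.).
Carrying full precision, 542.69 ÷ 0.884 = 613.902714932… kg; 0.884 has 3 s.f., so the result keeps min(4, 3) = 3 s.f.
Rounded to 3 significant figures: 614 kg.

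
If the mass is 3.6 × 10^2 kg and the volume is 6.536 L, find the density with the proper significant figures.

density = 3.6 × 10^2 kg ÷ 6.536 L = 55.0795593635… kg/L.
3.6 × 10^2 has 2 significant figures; 6.536 has 4.
Division/multiplication keeps the fewest: 2 significant figures.
Rounded: 55 kg/L.

55 kg/L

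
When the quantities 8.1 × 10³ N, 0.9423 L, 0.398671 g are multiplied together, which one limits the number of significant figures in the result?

8.1 × 10³ N

8.1 × 10³ N → 2 s.f.; 0.9423 L → 4 s.f.; 0.398671 g → 6 s.f.
The fewest is 2 significant figures, from 8.1 × 10³ N.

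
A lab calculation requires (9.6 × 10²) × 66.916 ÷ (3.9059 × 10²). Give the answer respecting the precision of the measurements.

(9.6 × 10²) × 66.916 ÷ (3.9059 × 10²) = 164.467497888…
Multiplication/division keeps the fewest significant figures: 9.6 × 10² → 2 s.f., 66.916 → 5 s.f., 3.9059 × 10² → 5 s.f.; limit is 2.
Rounded to 2 significant figures: 1.6 × 10².

1.6 × 10²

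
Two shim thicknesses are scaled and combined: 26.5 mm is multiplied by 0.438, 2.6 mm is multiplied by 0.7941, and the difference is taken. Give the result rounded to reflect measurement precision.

26.5 × 0.438 = 11.607 → 11.6 mm (3 s.f., last digit at the 10^-1 place).
2.6 × 0.7941 = 2.06466 → 2.1 mm (2 s.f., last digit at the 10^-1 place).
Difference: 9.54234 mm; keep the coarser place, 10^-1.
Result: 9.5 mm.

9.5 mm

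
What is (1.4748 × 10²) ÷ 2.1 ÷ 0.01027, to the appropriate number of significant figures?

(1.4748 × 10²) ÷ 2.1 ÷ 0.01027 = 6838.22506607…
Multiplication/division keeps the fewest significant figures: 1.4748 × 10² → 5 s.f., 2.1 → 2 s.f., 0.01027 → 4 s.f.; limit is 2.
Rounded to 2 significant figures: 6.8 × 10³.

6.8 × 10³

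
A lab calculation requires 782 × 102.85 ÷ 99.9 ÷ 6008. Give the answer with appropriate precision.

782 × 102.85 ÷ 99.9 ÷ 6008 = 0.134003344223…
Multiplication/division keeps the fewest significant figures: 782 → 3 s.f., 102.85 → 5 s.f., 99.9 → 3 s.f., 6008 → 4 s.f.; limit is 3.
Rounded to 3 significant figures: 0.134.

0.134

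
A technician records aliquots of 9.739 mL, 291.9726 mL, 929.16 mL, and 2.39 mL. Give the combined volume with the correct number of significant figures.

1233.26 mL

9.739 mL + 291.9726 mL + 929.16 mL + 2.39 mL = 1233.2616 mL.
Addition/subtraction keeps the fewest decimal places: 9.739 → 3 decimal places, 291.9726 → 4 decimal places, 929.16 → 2 decimal places, 2.39 → 2 decimal places; limit is 2.
Rounded to 2 decimal places: 1233.26 mL.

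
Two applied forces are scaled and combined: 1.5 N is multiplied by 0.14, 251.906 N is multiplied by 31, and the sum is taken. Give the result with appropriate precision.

1.5 × 0.14 = 0.21 → 0.21 N (2 s.f., last digit at the 10^-2 place).
251.906 × 31 = 7809.086 → 7.8 × 10³ N (2 s.f., last digit at the 10^2 place).
Sum: 7809.296 N; keep the coarser place, 10^2.
Result: 7.8 × 10³ N.

7.8 × 10³ N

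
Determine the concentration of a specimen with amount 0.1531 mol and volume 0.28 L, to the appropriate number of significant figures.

concentration = 0.1531 mol ÷ 0.28 L = 0.546785714286… mol/L.
0.1531 has 4 significant figures; 0.28 has 2.
Division/multiplication keeps the fewest: 2 significant figures.
Rounded: 0.55 mol/L.

0.55 mol/L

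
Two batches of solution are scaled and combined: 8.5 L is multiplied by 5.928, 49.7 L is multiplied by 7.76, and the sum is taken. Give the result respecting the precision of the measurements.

8.5 × 5.928 = 50.388 → 5.0 × 10^1 L (2 s.f., last digit at the 10^0 place).
49.7 × 7.76 = 385.672 → 386 L (3 s.f., last digit at the 10^0 place).
Sum: 436.06 L; keep the coarser place, 10^0.
Result: 4.36 × 10^2 L.

4.36 × 10^2 L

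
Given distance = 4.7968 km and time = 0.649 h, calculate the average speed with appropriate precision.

average speed = 4.7968 km ÷ 0.649 h = 7.39106317411… km/h.
4.7968 has 5 significant figures; 0.649 has 3.
Division/multiplication keeps the fewest: 3 significant figures.
Rounded: 7.39 km/h.

7.39 km/h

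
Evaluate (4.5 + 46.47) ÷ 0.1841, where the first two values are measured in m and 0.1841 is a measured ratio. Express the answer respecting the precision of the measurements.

4.5 m + 46.47 m = 50.97 m; the sum is limited to 1 decimal place (3 s.f.).
Carrying full precision, 50.97 ÷ 0.1841 = 276.860401955… m; 0.1841 has 4 s.f., so the result keeps min(3, 4) = 3 s.f.
Rounded to 3 significant figures: 277 m.

277 m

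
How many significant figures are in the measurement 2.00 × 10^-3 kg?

2.00 × 10^-3: in scientific notation every digit of the coefficient is significant.

3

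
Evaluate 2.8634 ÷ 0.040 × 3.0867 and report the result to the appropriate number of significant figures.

2.2 × 10^2

2.8634 ÷ 0.040 × 3.0867 = 220.9614195
Multiplication/division keeps the fewest significant figures: 2.8634 → 5 s.f., 0.040 → 2 s.f., 3.0867 → 5 s.f.; limit is 2.
Rounded to 2 significant figures: 2.2 × 10^2.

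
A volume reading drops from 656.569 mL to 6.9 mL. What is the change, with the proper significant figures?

656.569 mL − 6.9 mL = 649.669 mL.
Addition/subtraction keeps the fewest decimal places: 656.569 → 3 decimal places, 6.9 → 1 decimal place; limit is 1.
Rounded to 1 decimal place: 649.7 mL.

649.7 mL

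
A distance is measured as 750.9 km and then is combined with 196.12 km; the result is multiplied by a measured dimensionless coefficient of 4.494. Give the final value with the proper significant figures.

750.9 km + 196.12 km = 947.02 km; the sum is limited to 1 decimal place (4 s.f.).
Carrying full precision, 947.02 × 4.494 = 4255.90788 km; 4.494 has 4 s.f., so the result keeps min(4, 4) = 4 s.f.
Rounded to 4 significant figures: 4256 km.

4256 km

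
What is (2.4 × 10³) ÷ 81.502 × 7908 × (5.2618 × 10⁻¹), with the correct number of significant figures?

1.2 × 10⁵

(2.4 × 10³) ÷ 81.502 × 7908 × (5.2618 × 10⁻¹) = 122530.434296…
Multiplication/division keeps the fewest significant figures: 2.4 × 10³ → 2 s.f., 81.502 → 5 s.f., 7908 → 4 s.f., 5.2618 × 10⁻¹ → 5 s.f.; limit is 2.
Rounded to 2 significant figures: 1.2 × 10⁵.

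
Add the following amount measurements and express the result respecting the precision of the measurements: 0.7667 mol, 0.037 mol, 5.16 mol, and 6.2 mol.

0.7667 mol + 0.037 mol + 5.16 mol + 6.2 mol = 12.1637 mol.
Addition/subtraction keeps the fewest decimal places: 0.7667 → 4 decimal places, 0.037 → 3 decimal places, 5.16 → 2 decimal places, 6.2 → 1 decimal place; limit is 1.
Rounded to 1 decimal place: 12.2 mol.

12.2 mol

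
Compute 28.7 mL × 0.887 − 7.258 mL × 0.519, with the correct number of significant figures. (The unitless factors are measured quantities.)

28.7 × 0.887 = 25.4569 → 25.5 mL (3 s.f., last digit at the 10^-1 place).
7.258 × 0.519 = 3.766902 → 3.77 mL (3 s.f., last digit at the 10^-2 place).
Difference: 21.689998 mL; keep the coarser place, 10^-1.
Result: 21.7 mL.

21.7 mL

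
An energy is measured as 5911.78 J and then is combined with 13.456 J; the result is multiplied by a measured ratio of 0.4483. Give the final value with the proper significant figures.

5911.78 J + 13.456 J = 5925.236 J; the sum is limited to 2 decimal places (6 s.f.).
Carrying full precision, 5925.236 × 0.4483 = 2656.2832988 J; 0.4483 has 4 s.f., so the result keeps min(6, 4) = 4 s.f.
Rounded to 4 significant figures: 2656 J.

2656 J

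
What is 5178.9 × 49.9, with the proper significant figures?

2.58 × 10^5

5178.9 × 49.9 = 258427.11
Multiplication/division keeps the fewest significant figures: 5178.9 → 5 s.f., 49.9 → 3 s.f.; limit is 3.
Rounded to 3 significant figures: 2.58 × 10^5.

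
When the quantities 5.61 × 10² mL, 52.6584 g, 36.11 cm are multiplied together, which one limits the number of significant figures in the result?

5.61 × 10² mL → 3 s.f.; 52.6584 g → 6 s.f.; 36.11 cm → 4 s.f.
The fewest is 3 significant figures, from 5.61 × 10² mL.

5.61 × 10² mL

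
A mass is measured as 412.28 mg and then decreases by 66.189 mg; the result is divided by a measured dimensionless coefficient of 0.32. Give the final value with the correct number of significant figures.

1.1 × 10^3 mg

412.28 mg − 66.189 mg = 346.091 mg; the difference is limited to 2 decimal places (5 s.f.).
Carrying full precision, 346.091 ÷ 0.32 = 1081.534375 mg; 0.32 has 2 s.f., so the result keeps min(5, 2) = 2 s.f.
Rounded to 2 significant figures: 1.1 × 10^3 mg.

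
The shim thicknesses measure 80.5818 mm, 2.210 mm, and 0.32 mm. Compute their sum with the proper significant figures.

80.5818 mm + 2.210 mm + 0.32 mm = 83.1118 mm.
Addition/subtraction keeps the fewest decimal places: 80.5818 → 4 decimal places, 2.210 → 3 decimal places, 0.32 → 2 decimal places; limit is 2.
Rounded to 2 decimal places: 83.11 mm.

83.11 mm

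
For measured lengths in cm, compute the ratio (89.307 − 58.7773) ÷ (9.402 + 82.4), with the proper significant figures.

89.307 − 58.7773 = 30.5297, limited to 3 d.p. → 5 s.f.; 9.402 + 82.4 = 91.802, limited to 1 d.p. → 3 s.f.
Carrying full precision, 30.5297 ÷ 91.802 = 0.332560292804…; keep min(5, 3) = 3 s.f.
Rounded to 3 significant figures: 0.333.

0.333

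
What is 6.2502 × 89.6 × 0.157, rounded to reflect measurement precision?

87.9

6.2502 × 89.6 × 0.157 = 87.92281344
Multiplication/division keeps the fewest significant figures: 6.2502 → 5 s.f., 89.6 → 3 s.f., 0.157 → 3 s.f.; limit is 3.
Rounded to 3 significant figures: 87.9.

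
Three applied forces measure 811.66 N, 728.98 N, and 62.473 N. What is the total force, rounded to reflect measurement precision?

1603.11 N

811.66 N + 728.98 N + 62.473 N = 1603.113 N.
Addition/subtraction keeps the fewest decimal places: 811.66 → 2 decimal places, 728.98 → 2 decimal places, 62.473 → 3 decimal places; limit is 2.
Rounded to 2 decimal places: 1603.11 N.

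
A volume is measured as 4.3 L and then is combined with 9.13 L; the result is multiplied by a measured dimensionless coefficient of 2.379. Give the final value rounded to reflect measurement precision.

4.3 L + 9.13 L = 13.43 L; the sum is limited to 1 decimal place (3 s.f.).
Carrying full precision, 13.43 × 2.379 = 31.94997 L; 2.379 has 4 s.f., so the result keeps min(3, 4) = 3 s.f.
Rounded to 3 significant figures: 31.9 L.

31.9 L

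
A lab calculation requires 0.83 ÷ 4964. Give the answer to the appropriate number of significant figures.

0.83 ÷ 4964 = 0.000167203867849…
Multiplication/division keeps the fewest significant figures: 0.83 → 2 s.f., 4964 → 4 s.f.; limit is 2.
Rounded to 2 significant figures: 1.7 × 10⁻⁴.

1.7 × 10⁻⁴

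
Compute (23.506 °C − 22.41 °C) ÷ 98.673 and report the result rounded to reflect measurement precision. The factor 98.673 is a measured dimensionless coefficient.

23.506 °C − 22.41 °C = 1.096 °C; the difference is limited to 2 decimal places (3 s.f.).
Carrying full precision, 1.096 ÷ 98.673 = 0.0111073951334… °C; 98.673 has 5 s.f., so the result keeps min(3, 5) = 3 s.f.
Rounded to 3 significant figures: 1.11 × 10⁻² °C.

1.11 × 10⁻² °C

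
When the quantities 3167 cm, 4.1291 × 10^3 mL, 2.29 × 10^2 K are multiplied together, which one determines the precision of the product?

2.29 × 10^2 K

3167 cm → 4 s.f.; 4.1291 × 10^3 mL → 5 s.f.; 2.29 × 10^2 K → 3 s.f.
The fewest is 3 significant figures, from 2.29 × 10^2 K.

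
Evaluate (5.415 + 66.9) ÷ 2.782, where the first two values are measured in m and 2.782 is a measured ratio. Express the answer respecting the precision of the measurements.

5.415 m + 66.9 m = 72.315 m; the sum is limited to 1 decimal place (3 s.f.).
Carrying full precision, 72.315 ÷ 2.782 = 25.9938892883… m; 2.782 has 4 s.f., so the result keeps min(3, 4) = 3 s.f.
Rounded to 3 significant figures: 26.0 m.

26.0 m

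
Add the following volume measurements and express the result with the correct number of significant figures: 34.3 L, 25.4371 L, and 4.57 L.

64.3 L

34.3 L + 25.4371 L + 4.57 L = 64.3071 L.
Addition/subtraction keeps the fewest decimal places: 34.3 → 1 decimal place, 25.4371 → 4 decimal places, 4.57 → 2 decimal places; limit is 1.
Rounded to 1 decimal place: 64.3 L.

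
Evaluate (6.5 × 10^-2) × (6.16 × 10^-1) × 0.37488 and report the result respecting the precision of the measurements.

0.015

(6.5 × 10^-2) × (6.16 × 10^-1) × 0.37488 = 0.0150101952
Multiplication/division keeps the fewest significant figures: 6.5 × 10^-2 → 2 s.f., 6.16 × 10^-1 → 3 s.f., 0.37488 → 5 s.f.; limit is 2.
Rounded to 2 significant figures: 0.015.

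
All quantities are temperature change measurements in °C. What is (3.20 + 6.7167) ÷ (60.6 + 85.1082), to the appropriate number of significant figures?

3.20 + 6.7167 = 9.9167, limited to 2 d.p. → 3 s.f.; 60.6 + 85.1082 = 145.7082, limited to 1 d.p. → 4 s.f.
Carrying full precision, 9.9167 ÷ 145.7082 = 0.0680586267623…; keep min(3, 4) = 3 s.f.
Rounded to 3 significant figures: 0.0681.

0.0681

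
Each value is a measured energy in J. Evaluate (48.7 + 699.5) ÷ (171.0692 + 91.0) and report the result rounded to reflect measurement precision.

2.855

48.7 + 699.5 = 748.2, limited to 1 d.p. → 4 s.f.; 171.0692 + 91.0 = 262.0692, limited to 1 d.p. → 4 s.f.
Carrying full precision, 748.2 ÷ 262.0692 = 2.85497112976…; keep min(4, 4) = 4 s.f.
Rounded to 4 significant figures: 2.855.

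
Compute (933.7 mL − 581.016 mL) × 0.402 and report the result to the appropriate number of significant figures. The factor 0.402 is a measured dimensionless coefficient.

142 mL

933.7 mL − 581.016 mL = 352.684 mL; the difference is limited to 1 decimal place (4 s.f.).
Carrying full precision, 352.684 × 0.402 = 141.778968 mL; 0.402 has 3 s.f., so the result keeps min(4, 3) = 3 s.f.
Rounded to 3 significant figures: 142 mL.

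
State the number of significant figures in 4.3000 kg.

5

4.3000: trailing zeros after a decimal point are significant.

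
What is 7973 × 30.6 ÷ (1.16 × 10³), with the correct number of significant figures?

7973 × 30.6 ÷ (1.16 × 10³) = 210.322241379…
Multiplication/division keeps the fewest significant figures: 7973 → 4 s.f., 30.6 → 3 s.f., 1.16 × 10³ → 3 s.f.; limit is 3.
Rounded to 3 significant figures: 2.10 × 10².

2.10 × 10²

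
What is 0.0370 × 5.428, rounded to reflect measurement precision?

0.0370 × 5.428 = 0.200836
Multiplication/division keeps the fewest significant figures: 0.0370 → 3 s.f., 5.428 → 4 s.f.; limit is 3.
Rounded to 3 significant figures: 0.201.

0.201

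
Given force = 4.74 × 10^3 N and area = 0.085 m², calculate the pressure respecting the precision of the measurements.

5.6 × 10^4 Pa

pressure = 4.74 × 10^3 N ÷ 0.085 m² = 55764.7058824… Pa.
4.74 × 10^3 has 3 significant figures; 0.085 has 2.
Division/multiplication keeps the fewest: 2 significant figures.
Rounded: 5.6 × 10^4 Pa.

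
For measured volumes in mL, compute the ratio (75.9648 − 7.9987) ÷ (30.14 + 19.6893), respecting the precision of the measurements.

75.9648 − 7.9987 = 67.9661, limited to 4 d.p. → 6 s.f.; 30.14 + 19.6893 = 49.8293, limited to 2 d.p. → 4 s.f.
Carrying full precision, 67.9661 ÷ 49.8293 = 1.36397862302…; keep min(6, 4) = 4 s.f.
Rounded to 4 significant figures: 1.364.

1.364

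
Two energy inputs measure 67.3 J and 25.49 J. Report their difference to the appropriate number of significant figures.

41.8 J

67.3 J − 25.49 J = 41.81 J.
Addition/subtraction keeps the fewest decimal places: 67.3 → 1 decimal place, 25.49 → 2 decimal places; limit is 1.
Rounded to 1 decimal place: 41.8 J.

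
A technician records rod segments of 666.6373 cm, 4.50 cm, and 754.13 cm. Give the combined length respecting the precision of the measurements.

666.6373 cm + 4.50 cm + 754.13 cm = 1425.2673 cm.
Addition/subtraction keeps the fewest decimal places: 666.6373 → 4 decimal places, 4.50 → 2 decimal places, 754.13 → 2 decimal places; limit is 2.
Rounded to 2 decimal places: 1425.27 cm.

1425.27 cm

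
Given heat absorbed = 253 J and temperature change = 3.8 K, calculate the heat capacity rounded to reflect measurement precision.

heat capacity = 253 J ÷ 3.8 K = 66.5789473684… J/K.
253 has 3 significant figures; 3.8 has 2.
Division/multiplication keeps the fewest: 2 significant figures.
Rounded: 67 J/K.

67 J/K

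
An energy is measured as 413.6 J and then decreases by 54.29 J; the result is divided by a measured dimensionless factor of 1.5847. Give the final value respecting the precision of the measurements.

413.6 J − 54.29 J = 359.31 J; the difference is limited to 1 decimal place (4 s.f.).
Carrying full precision, 359.31 ÷ 1.5847 = 226.736921815… J; 1.5847 has 5 s.f., so the result keeps min(4, 5) = 4 s.f.
Rounded to 4 significant figures: 2.267 × 10^2 J.

2.267 × 10^2 J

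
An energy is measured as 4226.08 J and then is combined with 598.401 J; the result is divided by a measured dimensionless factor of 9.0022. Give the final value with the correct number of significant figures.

5.3592 × 10^2 J

4226.08 J + 598.401 J = 4824.481 J; the sum is limited to 2 decimal places (6 s.f.).
Carrying full precision, 4824.481 ÷ 9.0022 = 535.922441181… J; 9.0022 has 5 s.f., so the result keeps min(6, 5) = 5 s.f.
Rounded to 5 significant figures: 5.3592 × 10^2 J.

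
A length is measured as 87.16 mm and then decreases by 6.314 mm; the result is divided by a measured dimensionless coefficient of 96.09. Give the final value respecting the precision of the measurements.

0.8414 mm

87.16 mm − 6.314 mm = 80.846 mm; the difference is limited to 2 decimal places (4 s.f.).
Carrying full precision, 80.846 ÷ 96.09 = 0.841357061089… mm; 96.09 has 4 s.f., so the result keeps min(4, 4) = 4 s.f.
Rounded to 4 significant figures: 0.8414 mm.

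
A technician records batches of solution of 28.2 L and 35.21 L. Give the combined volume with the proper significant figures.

28.2 L + 35.21 L = 63.41 L.
Addition/subtraction keeps the fewest decimal places: 28.2 → 1 decimal place, 35.21 → 2 decimal places; limit is 1.
Rounded to 1 decimal place: 63.4 L.

63.4 L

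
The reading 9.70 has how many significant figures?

3

9.70: trailing zeros after a decimal point are significant.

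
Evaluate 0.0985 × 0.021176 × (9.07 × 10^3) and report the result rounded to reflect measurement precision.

0.0985 × 0.021176 × (9.07 × 10^3) = 18.91853252
Multiplication/division keeps the fewest significant figures: 0.0985 → 3 s.f., 0.021176 → 5 s.f., 9.07 × 10^3 → 3 s.f.; limit is 3.
Rounded to 3 significant figures: 18.9.

18.9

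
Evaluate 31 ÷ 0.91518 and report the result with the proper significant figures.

31 ÷ 0.91518 = 33.8731178566…
Multiplication/division keeps the fewest significant figures: 31 → 2 s.f., 0.91518 → 5 s.f.; limit is 2.
Rounded to 2 significant figures: 34.

34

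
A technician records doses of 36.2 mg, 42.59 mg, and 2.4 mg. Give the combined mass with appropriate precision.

36.2 mg + 42.59 mg + 2.4 mg = 81.19 mg.
Addition/subtraction keeps the fewest decimal places: 36.2 → 1 decimal place, 42.59 → 2 decimal places, 2.4 → 1 decimal place; limit is 1.
Rounded to 1 decimal place: 81.2 mg.

81.2 mg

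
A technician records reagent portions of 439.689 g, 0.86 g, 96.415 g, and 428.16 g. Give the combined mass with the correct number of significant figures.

965.12 g

439.689 g + 0.86 g + 96.415 g + 428.16 g = 965.124 g.
Addition/subtraction keeps the fewest decimal places: 439.689 → 3 decimal places, 0.86 → 2 decimal places, 96.415 → 3 decimal places, 428.16 → 2 decimal places; limit is 2.
Rounded to 2 decimal places: 965.12 g.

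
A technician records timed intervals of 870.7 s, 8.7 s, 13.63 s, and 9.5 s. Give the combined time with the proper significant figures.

870.7 s + 8.7 s + 13.63 s + 9.5 s = 902.53 s.
Addition/subtraction keeps the fewest decimal places: 870.7 → 1 decimal place, 8.7 → 1 decimal place, 13.63 → 2 decimal places, 9.5 → 1 decimal place; limit is 1.
Rounded to 1 decimal place: 902.5 s.

902.5 s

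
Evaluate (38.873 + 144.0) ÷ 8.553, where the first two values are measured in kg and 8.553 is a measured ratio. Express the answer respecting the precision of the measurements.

38.873 kg + 144.0 kg = 182.873 kg; the sum is limited to 1 decimal place (4 s.f.).
Carrying full precision, 182.873 ÷ 8.553 = 21.3811528119… kg; 8.553 has 4 s.f., so the result keeps min(4, 4) = 4 s.f.
Rounded to 4 significant figures: 21.38 kg.

21.38 kg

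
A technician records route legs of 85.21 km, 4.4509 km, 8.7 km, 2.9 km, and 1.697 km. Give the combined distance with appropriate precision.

103.0 km

85.21 km + 4.4509 km + 8.7 km + 2.9 km + 1.697 km = 102.9579 km.
Addition/subtraction keeps the fewest decimal places: 85.21 → 2 decimal places, 4.4509 → 4 decimal places, 8.7 → 1 decimal place, 2.9 → 1 decimal place, 1.697 → 3 decimal places; limit is 1.
Rounded to 1 decimal place: 103.0 km.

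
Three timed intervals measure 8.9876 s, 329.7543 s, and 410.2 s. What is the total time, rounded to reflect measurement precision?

8.9876 s + 329.7543 s + 410.2 s = 748.9419 s.
Addition/subtraction keeps the fewest decimal places: 8.9876 → 4 decimal places, 329.7543 → 4 decimal places, 410.2 → 1 decimal place; limit is 1.
Rounded to 1 decimal place: 748.9 s.

748.9 s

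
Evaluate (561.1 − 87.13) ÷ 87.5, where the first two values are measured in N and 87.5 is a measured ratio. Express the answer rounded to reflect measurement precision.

5.42 N

561.1 N − 87.13 N = 473.97 N; the difference is limited to 1 decimal place (4 s.f.).
Carrying full precision, 473.97 ÷ 87.5 = 5.4168 N; 87.5 has 3 s.f., so the result keeps min(4, 3) = 3 s.f.
Rounded to 3 significant figures: 5.42 N.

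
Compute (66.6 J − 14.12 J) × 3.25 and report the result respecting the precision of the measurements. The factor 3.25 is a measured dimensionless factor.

171 J

66.6 J − 14.12 J = 52.48 J; the difference is limited to 1 decimal place (3 s.f.).
Carrying full precision, 52.48 × 3.25 = 170.56 J; 3.25 has 3 s.f., so the result keeps min(3, 3) = 3 s.f.
Rounded to 3 significant figures: 171 J.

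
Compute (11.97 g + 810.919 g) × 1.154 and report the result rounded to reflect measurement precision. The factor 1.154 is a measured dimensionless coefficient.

949.6 g

11.97 g + 810.919 g = 822.889 g; the sum is limited to 2 decimal places (5 s.f.).
Carrying full precision, 822.889 × 1.154 = 949.613906 g; 1.154 has 4 s.f., so the result keeps min(5, 4) = 4 s.f.
Rounded to 4 significant figures: 949.6 g.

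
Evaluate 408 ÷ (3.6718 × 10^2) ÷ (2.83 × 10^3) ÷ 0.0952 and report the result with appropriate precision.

408 ÷ (3.6718 × 10^2) ÷ (2.83 × 10^3) ÷ 0.0952 = 0.00412437135301…
Multiplication/division keeps the fewest significant figures: 408 → 3 s.f., 3.6718 × 10^2 → 5 s.f., 2.83 × 10^3 → 3 s.f., 0.0952 → 3 s.f.; limit is 3.
Rounded to 3 significant figures: 0.00412.

0.00412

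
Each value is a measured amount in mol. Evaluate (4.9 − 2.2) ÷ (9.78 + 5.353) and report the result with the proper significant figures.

4.9 − 2.2 = 2.7, limited to 1 d.p. → 2 s.f.; 9.78 + 5.353 = 15.133, limited to 2 d.p. → 4 s.f.
Carrying full precision, 2.7 ÷ 15.133 = 0.178418026829…; keep min(2, 4) = 2 s.f.
Rounded to 2 significant figures: 0.18.

0.18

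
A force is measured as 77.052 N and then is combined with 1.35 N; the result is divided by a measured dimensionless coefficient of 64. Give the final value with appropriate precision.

1.2 N

77.052 N + 1.35 N = 78.402 N; the sum is limited to 2 decimal places (4 s.f.).
Carrying full precision, 78.402 ÷ 64 = 1.22503125 N; 64 has 2 s.f., so the result keeps min(4, 2) = 2 s.f.
Rounded to 2 significant figures: 1.2 N.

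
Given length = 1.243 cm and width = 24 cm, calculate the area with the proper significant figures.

area = 1.243 cm × 24 cm = 29.832 cm².
1.243 has 4 significant figures; 24 has 2.
Division/multiplication keeps the fewest: 2 significant figures.
Rounded: 30. cm².

30. cm²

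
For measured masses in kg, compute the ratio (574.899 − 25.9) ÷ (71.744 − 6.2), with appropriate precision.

574.899 − 25.9 = 548.999, limited to 1 d.p. → 4 s.f.; 71.744 − 6.2 = 65.544, limited to 1 d.p. → 3 s.f.
Carrying full precision, 548.999 ÷ 65.544 = 8.37603747101…; keep min(4, 3) = 3 s.f.
Rounded to 3 significant figures: 8.38.

8.38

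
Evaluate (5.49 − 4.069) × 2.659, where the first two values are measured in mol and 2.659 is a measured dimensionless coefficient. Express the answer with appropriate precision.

3.78 mol

5.49 mol − 4.069 mol = 1.421 mol; the difference is limited to 2 decimal places (3 s.f.).
Carrying full precision, 1.421 × 2.659 = 3.778439 mol; 2.659 has 4 s.f., so the result keeps min(3, 4) = 3 s.f.
Rounded to 3 significant figures: 3.78 mol.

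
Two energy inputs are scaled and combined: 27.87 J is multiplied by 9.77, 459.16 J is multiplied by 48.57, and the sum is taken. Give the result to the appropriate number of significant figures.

2.257 × 10⁴ J

27.87 × 9.77 = 272.2899 → 272 J (3 s.f., last digit at the 10^0 place).
459.16 × 48.57 = 22301.4012 → 2.230 × 10⁴ J (4 s.f., last digit at the 10^1 place).
Sum: 22573.6911 J; keep the coarser place, 10^1.
Result: 2.257 × 10⁴ J.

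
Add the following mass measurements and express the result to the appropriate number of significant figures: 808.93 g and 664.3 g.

1473.2 g

808.93 g + 664.3 g = 1473.23 g.
Addition/subtraction keeps the fewest decimal places: 808.93 → 2 decimal places, 664.3 → 1 decimal place; limit is 1.
Rounded to 1 decimal place: 1473.2 g.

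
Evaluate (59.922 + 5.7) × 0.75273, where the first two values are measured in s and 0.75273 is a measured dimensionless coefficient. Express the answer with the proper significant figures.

59.922 s + 5.7 s = 65.622 s; the sum is limited to 1 decimal place (3 s.f.).
Carrying full precision, 65.622 × 0.75273 = 49.39564806 s; 0.75273 has 5 s.f., so the result keeps min(3, 5) = 3 s.f.
Rounded to 3 significant figures: 49.4 s.

49.4 s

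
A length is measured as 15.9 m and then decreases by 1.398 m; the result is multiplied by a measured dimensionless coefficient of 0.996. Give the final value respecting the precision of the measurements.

14.4 m

15.9 m − 1.398 m = 14.502 m; the difference is limited to 1 decimal place (3 s.f.).
Carrying full precision, 14.502 × 0.996 = 14.443992 m; 0.996 has 3 s.f., so the result keeps min(3, 3) = 3 s.f.
Rounded to 3 significant figures: 14.4 m.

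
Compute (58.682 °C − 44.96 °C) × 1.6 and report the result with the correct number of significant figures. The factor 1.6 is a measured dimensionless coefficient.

22 °C

58.682 °C − 44.96 °C = 13.722 °C; the difference is limited to 2 decimal places (4 s.f.).
Carrying full precision, 13.722 × 1.6 = 21.9552 °C; 1.6 has 2 s.f., so the result keeps min(4, 2) = 2 s.f.
Rounded to 2 significant figures: 22 °C.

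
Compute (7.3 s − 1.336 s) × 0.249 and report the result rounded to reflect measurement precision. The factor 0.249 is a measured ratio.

1.5 s

7.3 s − 1.336 s = 5.964 s; the difference is limited to 1 decimal place (2 s.f.).
Carrying full precision, 5.964 × 0.249 = 1.485036 s; 0.249 has 3 s.f., so the result keeps min(2, 3) = 2 s.f.
Rounded to 2 significant figures: 1.5 s.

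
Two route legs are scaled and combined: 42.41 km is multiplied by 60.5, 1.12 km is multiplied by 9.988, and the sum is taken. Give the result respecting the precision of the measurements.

42.41 × 60.5 = 2565.805 → 2.57 × 10^3 km (3 s.f., last digit at the 10^1 place).
1.12 × 9.988 = 11.18656 → 11.2 km (3 s.f., last digit at the 10^-1 place).
Sum: 2576.99156 km; keep the coarser place, 10^1.
Result: 2.58 × 10^3 km.

2.58 × 10^3 km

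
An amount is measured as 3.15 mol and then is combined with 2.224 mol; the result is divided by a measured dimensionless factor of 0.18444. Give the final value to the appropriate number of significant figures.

29.1 mol

3.15 mol + 2.224 mol = 5.374 mol; the sum is limited to 2 decimal places (3 s.f.).
Carrying full precision, 5.374 ÷ 0.18444 = 29.136846671… mol; 0.18444 has 5 s.f., so the result keeps min(3, 5) = 3 s.f.
Rounded to 3 significant figures: 29.1 mol.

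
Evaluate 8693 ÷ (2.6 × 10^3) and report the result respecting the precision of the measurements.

3.3

8693 ÷ (2.6 × 10^3) = 3.34346153846…
Multiplication/division keeps the fewest significant figures: 8693 → 4 s.f., 2.6 × 10^3 → 2 s.f.; limit is 2.
Rounded to 2 significant figures: 3.3.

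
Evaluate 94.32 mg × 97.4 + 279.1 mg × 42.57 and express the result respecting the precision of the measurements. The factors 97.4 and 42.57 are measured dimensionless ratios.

94.32 × 97.4 = 9186.768 → 9.19 × 10³ mg (3 s.f., last digit at the 10^1 place).
279.1 × 42.57 = 11881.287 → 1.188 × 10⁴ mg (4 s.f., last digit at the 10^1 place).
Sum: 21068.055 mg; keep the coarser place, 10^1.
Result: 2.107 × 10⁴ mg.

2.107 × 10⁴ mg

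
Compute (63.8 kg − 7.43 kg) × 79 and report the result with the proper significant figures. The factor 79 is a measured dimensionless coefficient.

4.5 × 10³ kg

63.8 kg − 7.43 kg = 56.37 kg; the difference is limited to 1 decimal place (3 s.f.).
Carrying full precision, 56.37 × 79 = 4453.23 kg; 79 has 2 s.f., so the result keeps min(3, 2) = 2 s.f.
Rounded to 2 significant figures: 4.5 × 10³ kg.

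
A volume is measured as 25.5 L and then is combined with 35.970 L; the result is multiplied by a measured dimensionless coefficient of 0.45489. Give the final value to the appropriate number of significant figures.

25.5 L + 35.970 L = 61.470 L; the sum is limited to 1 decimal place (3 s.f.).
Carrying full precision, 61.470 × 0.45489 = 27.9620883 L; 0.45489 has 5 s.f., so the result keeps min(3, 5) = 3 s.f.
Rounded to 3 significant figures: 28.0 L.

28.0 L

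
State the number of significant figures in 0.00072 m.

2

0.00072: leading zeros are not significant.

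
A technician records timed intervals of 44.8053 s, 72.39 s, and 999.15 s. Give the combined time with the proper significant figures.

1116.35 s

44.8053 s + 72.39 s + 999.15 s = 1116.3453 s.
Addition/subtraction keeps the fewest decimal places: 44.8053 → 4 decimal places, 72.39 → 2 decimal places, 999.15 → 2 decimal places; limit is 2.
Rounded to 2 decimal places: 1116.35 s.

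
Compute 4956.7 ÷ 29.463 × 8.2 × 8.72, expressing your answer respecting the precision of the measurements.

4956.7 ÷ 29.463 × 8.2 × 8.72 = 12029.456498…
Multiplication/division keeps the fewest significant figures: 4956.7 → 5 s.f., 29.463 → 5 s.f., 8.2 → 2 s.f., 8.72 → 3 s.f.; limit is 2.
Rounded to 2 significant figures: 1.2 × 10⁴.

1.2 × 10⁴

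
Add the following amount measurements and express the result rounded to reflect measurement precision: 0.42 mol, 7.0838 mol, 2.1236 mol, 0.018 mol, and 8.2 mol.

0.42 mol + 7.0838 mol + 2.1236 mol + 0.018 mol + 8.2 mol = 17.8454 mol.
Addition/subtraction keeps the fewest decimal places: 0.42 → 2 decimal places, 7.0838 → 4 decimal places, 2.1236 → 4 decimal places, 0.018 → 3 decimal places, 8.2 → 1 decimal place; limit is 1.
Rounded to 1 decimal place: 17.8 mol.

17.8 mol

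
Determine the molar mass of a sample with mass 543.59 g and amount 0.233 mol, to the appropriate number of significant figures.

molar mass = 543.59 g ÷ 0.233 mol = 2333.00429185… g/mol.
543.59 has 5 significant figures; 0.233 has 3.
Division/multiplication keeps the fewest: 3 significant figures.
Rounded: 2.33 × 10³ g/mol.

2.33 × 10³ g/mol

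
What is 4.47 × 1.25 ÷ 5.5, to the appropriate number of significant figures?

4.47 × 1.25 ÷ 5.5 = 1.01590909091…
Multiplication/division keeps the fewest significant figures: 4.47 → 3 s.f., 1.25 → 3 s.f., 5.5 → 2 s.f.; limit is 2.
Rounded to 2 significant figures: 1.0.

1.0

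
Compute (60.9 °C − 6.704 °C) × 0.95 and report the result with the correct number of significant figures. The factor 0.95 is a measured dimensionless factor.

60.9 °C − 6.704 °C = 54.196 °C; the difference is limited to 1 decimal place (3 s.f.).
Carrying full precision, 54.196 × 0.95 = 51.4862 °C; 0.95 has 2 s.f., so the result keeps min(3, 2) = 2 s.f.
Rounded to 2 significant figures: 51 °C.

51 °C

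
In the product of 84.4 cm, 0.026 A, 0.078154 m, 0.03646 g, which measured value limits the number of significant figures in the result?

84.4 cm → 3 s.f.; 0.026 A → 2 s.f.; 0.078154 m → 5 s.f.; 0.03646 g → 4 s.f.
The fewest is 2 significant figures, from 0.026 A.

0.026 A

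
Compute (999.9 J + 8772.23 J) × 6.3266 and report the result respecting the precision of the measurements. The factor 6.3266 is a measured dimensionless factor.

61824 J

999.9 J + 8772.23 J = 9772.13 J; the sum is limited to 1 decimal place (5 s.f.).
Carrying full precision, 9772.13 × 6.3266 = 61824.357658 J; 6.3266 has 5 s.f., so the result keeps min(5, 5) = 5 s.f.
Rounded to 5 significant figures: 61824 J.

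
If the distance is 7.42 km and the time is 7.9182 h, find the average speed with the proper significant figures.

0.937 km/h

average speed = 7.42 km ÷ 7.9182 h = 0.937081659973… km/h.
7.42 has 3 significant figures; 7.9182 has 5.
Division/multiplication keeps the fewest: 3 significant figures.
Rounded: 0.937 km/h.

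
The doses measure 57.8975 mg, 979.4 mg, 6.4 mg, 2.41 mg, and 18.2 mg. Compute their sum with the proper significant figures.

57.8975 mg + 979.4 mg + 6.4 mg + 2.41 mg + 18.2 mg = 1064.3075 mg.
Addition/subtraction keeps the fewest decimal places: 57.8975 → 4 decimal places, 979.4 → 1 decimal place, 6.4 → 1 decimal place, 2.41 → 2 decimal places, 18.2 → 1 decimal place; limit is 1.
Rounded to 1 decimal place: 1.0643 × 10^3 mg.

1.0643 × 10^3 mg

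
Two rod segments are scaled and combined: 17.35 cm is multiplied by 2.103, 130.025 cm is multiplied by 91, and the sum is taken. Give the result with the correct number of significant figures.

1.2 × 10^4 cm

17.35 × 2.103 = 36.48705 → 36.49 cm (4 s.f., last digit at the 10^-2 place).
130.025 × 91 = 11832.275 → 1.2 × 10^4 cm (2 s.f., last digit at the 10^3 place).
Sum: 11868.76205 cm; keep the coarser place, 10^3.
Result: 1.2 × 10^4 cm.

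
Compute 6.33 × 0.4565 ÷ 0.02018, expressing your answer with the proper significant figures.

6.33 × 0.4565 ÷ 0.02018 = 143.193508424…
Multiplication/division keeps the fewest significant figures: 6.33 → 3 s.f., 0.4565 → 4 s.f., 0.02018 → 4 s.f.; limit is 3.
Rounded to 3 significant figures: 143.

143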